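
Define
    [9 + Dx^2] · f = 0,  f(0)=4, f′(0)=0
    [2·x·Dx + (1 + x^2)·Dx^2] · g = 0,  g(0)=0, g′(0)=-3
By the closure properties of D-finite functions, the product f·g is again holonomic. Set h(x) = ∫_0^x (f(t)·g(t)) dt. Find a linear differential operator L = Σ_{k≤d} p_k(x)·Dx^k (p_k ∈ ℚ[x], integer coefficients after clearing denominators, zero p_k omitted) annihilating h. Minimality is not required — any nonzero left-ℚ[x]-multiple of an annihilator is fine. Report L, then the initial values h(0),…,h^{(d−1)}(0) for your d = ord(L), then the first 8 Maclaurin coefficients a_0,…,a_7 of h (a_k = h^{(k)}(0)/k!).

L = (1170 + 3834·x^2 + 4779·x^4 + 2916·x^6 + 729·x^8)·Dx + (396·x + 1044·x^3 + 972·x^5 + 324·x^7)·Dx^2 + (220 + 768·x^2 + 1026·x^4 + 648·x^6 + 162·x^8)·Dx^3 + (44·x + 116·x^3 + 108·x^5 + 36·x^7)·Dx^4 + (10 + 38·x^2 + 55·x^4 + 36·x^6 + 9·x^8)·Dx^5  (order 5).
h: a_k = 0, 0, -6, 0, 29/2, 0, -203/20, 0, …
ICs: h(0) = 0, h′(0) = 0, h′′(0) = -12, h′′′(0) = 0, h′′′′(0) = 348.

f: a_k = 4, 0, -18, 0, 27/2, 0, -81/20, 0, …
g: a_k = 0, -3, 0, 1, 0, -3/5, 0, 3/7, …
Sym-product of L_f,L_g gives L₀ (≤ ord 4).
h=∫₀ˣh₀: take L = L₀·Dx.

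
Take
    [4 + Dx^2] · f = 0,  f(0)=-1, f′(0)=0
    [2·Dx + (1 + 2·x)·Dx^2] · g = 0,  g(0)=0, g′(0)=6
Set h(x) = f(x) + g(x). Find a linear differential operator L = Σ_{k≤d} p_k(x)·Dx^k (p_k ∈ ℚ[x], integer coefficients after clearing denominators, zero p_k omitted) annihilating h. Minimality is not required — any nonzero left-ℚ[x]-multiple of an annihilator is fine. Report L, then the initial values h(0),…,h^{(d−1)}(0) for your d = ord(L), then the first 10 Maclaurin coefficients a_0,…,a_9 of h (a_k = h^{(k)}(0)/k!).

L = (56 + 32·x + 32·x^2)·Dx + (12 + 40·x + 48·x^2 + 32·x^3)·Dx^2 + (14 + 8·x + 8·x^2)·Dx^3 + (3 + 10·x + 12·x^2 + 8·x^3)·Dx^4  (order 4).
h: a_k = -1, 6, -4, 8, -38/3, 96/5, -1436/45, 384/7, -30242/315, 512/3, …
ICs: h(0) = -1, h′(0) = 6, h′′(0) = -8, h′′′(0) = 48.

f: a_k = -1, 0, 2, 0, -2/3, 0, 4/45, 0, -2/315, 0, …
g: a_k = 0, 6, -6, 8, -12, 96/5, -32, 384/7, -96, 512/3, …
L₀ := lclm(L_f,L_g); ord L₀ ≤ 2+2.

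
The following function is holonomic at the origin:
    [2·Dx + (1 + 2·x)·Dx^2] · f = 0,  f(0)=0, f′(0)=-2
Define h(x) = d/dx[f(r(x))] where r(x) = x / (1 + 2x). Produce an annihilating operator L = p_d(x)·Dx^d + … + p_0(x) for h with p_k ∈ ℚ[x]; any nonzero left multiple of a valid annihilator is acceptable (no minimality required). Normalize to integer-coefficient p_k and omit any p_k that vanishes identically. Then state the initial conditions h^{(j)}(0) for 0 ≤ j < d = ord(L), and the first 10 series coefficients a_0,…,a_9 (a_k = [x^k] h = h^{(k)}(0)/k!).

L = (6 + 16·x) + (1 + 6·x + 8·x^2)·Dx  (order 1).
h: a_k = -2, 12, -56, 240, -992, 4032, -16256, 65280, -261632, 1047552, …
ICs: h(0) = -2.

f: a_k = 0, -2, 2, -8/3, 4, -32/5, 32/3, -128/7, 32, -512/9, …
Change of var in L_f (x↦r) gives L₀.
Derive L from L₀ (diff closure).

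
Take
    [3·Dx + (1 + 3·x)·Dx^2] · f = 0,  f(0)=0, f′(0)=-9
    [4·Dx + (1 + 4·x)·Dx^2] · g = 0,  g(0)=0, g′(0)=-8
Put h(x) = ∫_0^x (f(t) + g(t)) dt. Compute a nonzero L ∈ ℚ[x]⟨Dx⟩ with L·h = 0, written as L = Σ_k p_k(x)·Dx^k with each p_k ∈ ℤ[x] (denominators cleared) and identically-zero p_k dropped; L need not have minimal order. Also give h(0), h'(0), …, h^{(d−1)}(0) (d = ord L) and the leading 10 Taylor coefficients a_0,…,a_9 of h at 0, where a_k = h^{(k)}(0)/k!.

L = 24·Dx^2 + (14 + 48·x)·Dx^3 + (1 + 7·x + 12·x^2)·Dx^4  (order 4).
h: a_k = 0, 0, -17/2, 59/6, -209/12, 151/4, -2777/30, 10379/42, -39329/56, 150755/72, …
ICs: h(0) = 0, h′(0) = 0, h′′(0) = -17, h′′′(0) = 59.

f: a_k = 0, -9, 27/2, -27, 243/4, -729/5, 729/2, -6561/7, 19683/8, -6561, …
g: a_k = 0, -8, 16, -128/3, 128, -2048/5, 4096/3, -32768/7, 16384, -524288/9, …
L₀ := lclm(L_f,L_g); ord L₀ ≤ 2+2.
Integrate: L := L₀·Dx.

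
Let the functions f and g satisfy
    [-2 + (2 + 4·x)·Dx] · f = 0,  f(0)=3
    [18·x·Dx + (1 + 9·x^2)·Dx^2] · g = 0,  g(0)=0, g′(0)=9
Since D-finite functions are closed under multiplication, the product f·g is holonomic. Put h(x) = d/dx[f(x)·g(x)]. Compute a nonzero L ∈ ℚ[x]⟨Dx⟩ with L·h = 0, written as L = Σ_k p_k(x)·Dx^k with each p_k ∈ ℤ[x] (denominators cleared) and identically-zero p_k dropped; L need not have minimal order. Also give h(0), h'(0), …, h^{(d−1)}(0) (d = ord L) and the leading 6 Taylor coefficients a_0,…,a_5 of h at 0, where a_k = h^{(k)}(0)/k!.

f: a_k = 3, 3, -3/2, 3/2, -15/8, 21/8, …
g: a_k = 0, 9, 0, -27, 0, 729/5, …
h₀=f·g: eliminate ⇒ L₀, order ≤ 1·2.
Derive L from L₀ (diff closure).
L = (5 + 60·x - 84·x^2 - 324·x^3 - 81·x^4) + (8 + 58·x + 18·x^2 - 618·x^3 - 1134·x^4 - 324·x^5)·Dx + (1 - 2·x - 14·x^2 - 54·x^3 - 219·x^4 - 324·x^5 - 108·x^6)·Dx^2  (order 2).
h: a_k = 27, 54, -567/2, -270, 18441/8, 50463/20, …
ICs: h(0) = 27, h′(0) = 54.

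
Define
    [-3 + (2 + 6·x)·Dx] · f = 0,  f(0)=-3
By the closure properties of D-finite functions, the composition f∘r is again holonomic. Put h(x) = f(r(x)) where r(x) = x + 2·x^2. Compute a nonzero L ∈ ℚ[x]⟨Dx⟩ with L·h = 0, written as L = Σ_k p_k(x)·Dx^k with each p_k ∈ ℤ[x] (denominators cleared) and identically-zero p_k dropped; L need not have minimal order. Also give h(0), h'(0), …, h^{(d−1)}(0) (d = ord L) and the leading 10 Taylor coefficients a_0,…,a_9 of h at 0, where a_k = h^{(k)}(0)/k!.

L = (-3 - 12·x) + (2 + 6·x + 12·x^2)·Dx  (order 1).
h: a_k = -3, -9/2, -45/8, 135/16, -945/128, -1215/256, 33615/1024, -125145/2048, 846855/32768, 11784285/65536, …
ICs: h(0) = -3.

f: a_k = -3, -9/2, 27/8, -81/16, 1215/128, -5103/256, 45927/1024, -216513/2048, 8444007/32768, -42220035/65536, …
Substitute x→r, Dx→(1/r')Dx; clear ⇒ L₀.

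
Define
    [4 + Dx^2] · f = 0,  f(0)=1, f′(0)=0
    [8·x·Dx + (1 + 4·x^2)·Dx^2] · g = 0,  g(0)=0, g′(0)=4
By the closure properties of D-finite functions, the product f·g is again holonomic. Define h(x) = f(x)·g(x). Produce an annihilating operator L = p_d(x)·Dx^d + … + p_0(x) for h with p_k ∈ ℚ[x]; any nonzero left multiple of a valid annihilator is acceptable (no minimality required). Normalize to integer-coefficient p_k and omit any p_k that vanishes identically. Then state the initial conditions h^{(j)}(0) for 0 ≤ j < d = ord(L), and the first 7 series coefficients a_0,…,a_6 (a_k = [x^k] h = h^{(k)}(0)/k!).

f: a_k = 1, 0, -2, 0, 2/3, 0, -4/45, …
g: a_k = 0, 4, 0, -16/3, 0, 64/5, 0, …
f·g: L₀ = L_f ⊗_s L_g, ord ≤ 2·2.
L = (80 + 832·x^2 + 1408·x^4 + 2048·x^6 + 2048·x^8) + (96·x + 640·x^3 + 1536·x^5 + 2048·x^7)·Dx + (24 + 256·x^2 + 576·x^4 + 1024·x^6 + 1024·x^8)·Dx^2 + (24·x + 160·x^3 + 384·x^5 + 512·x^7)·Dx^3 + (1 + 12·x^2 + 56·x^4 + 128·x^6 + 128·x^8)·Dx^4  (order 4).
h: a_k = 0, 4, 0, -40/3, 0, 392/15, 0, …
ICs: h(0) = 0, h′(0) = 4, h′′(0) = 0, h′′′(0) = -80.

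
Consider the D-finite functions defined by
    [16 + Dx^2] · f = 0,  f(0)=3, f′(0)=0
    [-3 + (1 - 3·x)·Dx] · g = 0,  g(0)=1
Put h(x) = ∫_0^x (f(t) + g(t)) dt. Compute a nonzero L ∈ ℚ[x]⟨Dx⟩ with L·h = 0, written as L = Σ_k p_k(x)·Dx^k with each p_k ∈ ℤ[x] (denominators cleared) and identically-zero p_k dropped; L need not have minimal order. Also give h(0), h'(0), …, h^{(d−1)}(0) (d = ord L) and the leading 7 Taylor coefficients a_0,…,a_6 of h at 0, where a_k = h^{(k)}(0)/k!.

f: a_k = 3, 0, -24, 0, 32, 0, -256/15, …
g: a_k = 1, 3, 9, 27, 81, 243, 729, …
h₀=f+g: left-lcm gives L₀, ord ≤ 3.
h=∫h₀ ⇒ L = L₀·Dx.
L = (-1680 + 2304·x - 3456·x^2)·Dx + (272 - 1584·x + 3456·x^2 - 3456·x^3)·Dx^2 + (-105 + 144·x - 216·x^2)·Dx^3 + (17 - 99·x + 216·x^2 - 216·x^3)·Dx^4  (order 4).
h: a_k = 0, 4, 3/2, -5, 27/4, 113/5, 81/2, …
ICs: h(0) = 0, h′(0) = 4, h′′(0) = 3, h′′′(0) = -30.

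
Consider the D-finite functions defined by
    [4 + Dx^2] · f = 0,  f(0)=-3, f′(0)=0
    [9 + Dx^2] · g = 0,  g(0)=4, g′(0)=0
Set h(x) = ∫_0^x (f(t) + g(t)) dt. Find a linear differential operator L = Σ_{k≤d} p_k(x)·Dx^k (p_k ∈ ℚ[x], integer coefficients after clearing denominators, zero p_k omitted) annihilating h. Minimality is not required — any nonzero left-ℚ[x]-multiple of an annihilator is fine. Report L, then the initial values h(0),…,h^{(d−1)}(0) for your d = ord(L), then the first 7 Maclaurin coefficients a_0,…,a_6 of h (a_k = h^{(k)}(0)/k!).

L = 36·Dx + 13·Dx^3 + Dx^5  (order 5).
h: a_k = 0, 1, 0, -4, 0, 23/10, 0, …
ICs: h(0) = 0, h′(0) = 1, h′′(0) = 0, h′′′(0) = -24, h′′′′(0) = 0.

f: a_k = -3, 0, 6, 0, -2, 0, 4/15, …
g: a_k = 4, 0, -18, 0, 27/2, 0, -81/20, …
L₀ := lclm(L_f,L_g); ord L₀ ≤ 2+2.
Integrate: L := L₀·Dx.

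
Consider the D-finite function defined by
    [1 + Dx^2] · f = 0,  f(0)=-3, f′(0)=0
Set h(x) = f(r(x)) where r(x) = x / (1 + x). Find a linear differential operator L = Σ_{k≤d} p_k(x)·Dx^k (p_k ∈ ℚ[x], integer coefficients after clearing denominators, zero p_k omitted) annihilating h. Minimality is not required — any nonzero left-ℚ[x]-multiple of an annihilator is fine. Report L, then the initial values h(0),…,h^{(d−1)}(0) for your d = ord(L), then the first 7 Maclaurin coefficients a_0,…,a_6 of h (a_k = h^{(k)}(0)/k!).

f: a_k = -3, 0, 3/2, 0, -1/8, 0, 1/240, …
h₀=f(r): pull back L_f along r ⇒ L₀.
L = 1 + (2 + 6·x + 6·x^2 + 2·x^3)·Dx + (1 + 4·x + 6·x^2 + 4·x^3 + x^4)·Dx^2  (order 2).
h: a_k = -3, 0, 3/2, -3, 35/8, -11/2, 1501/240, …
ICs: h(0) = -3, h′(0) = 0.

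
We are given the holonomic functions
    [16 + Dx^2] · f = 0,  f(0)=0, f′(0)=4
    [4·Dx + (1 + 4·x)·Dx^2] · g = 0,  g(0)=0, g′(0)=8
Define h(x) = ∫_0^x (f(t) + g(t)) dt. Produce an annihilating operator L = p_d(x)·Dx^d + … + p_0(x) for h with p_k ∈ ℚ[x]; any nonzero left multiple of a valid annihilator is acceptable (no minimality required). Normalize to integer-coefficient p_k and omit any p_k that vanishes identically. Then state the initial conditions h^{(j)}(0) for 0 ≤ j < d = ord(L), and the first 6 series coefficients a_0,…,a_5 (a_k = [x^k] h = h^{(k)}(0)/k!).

f: a_k = 0, 4, 0, -32/3, 0, 128/15, …
g: a_k = 0, 8, -16, 128/3, -128, 2048/5, …
Sum ⇒ L₀ = lclm(L_f,L_g) in ℚ(x)⟨Dx⟩.
h=∫₀ˣh₀: take L = L₀·Dx.
L = (448 + 512·x + 1024·x^2)·Dx^2 + (48 + 320·x + 768·x^2 + 1024·x^3)·Dx^3 + (28 + 32·x + 64·x^2)·Dx^4 + (3 + 20·x + 48·x^2 + 64·x^3)·Dx^5  (order 5).
h: a_k = 0, 0, 6, -16/3, 8, -128/5, …
ICs: h(0) = 0, h′(0) = 0, h′′(0) = 12, h′′′(0) = -32, h′′′′(0) = 192.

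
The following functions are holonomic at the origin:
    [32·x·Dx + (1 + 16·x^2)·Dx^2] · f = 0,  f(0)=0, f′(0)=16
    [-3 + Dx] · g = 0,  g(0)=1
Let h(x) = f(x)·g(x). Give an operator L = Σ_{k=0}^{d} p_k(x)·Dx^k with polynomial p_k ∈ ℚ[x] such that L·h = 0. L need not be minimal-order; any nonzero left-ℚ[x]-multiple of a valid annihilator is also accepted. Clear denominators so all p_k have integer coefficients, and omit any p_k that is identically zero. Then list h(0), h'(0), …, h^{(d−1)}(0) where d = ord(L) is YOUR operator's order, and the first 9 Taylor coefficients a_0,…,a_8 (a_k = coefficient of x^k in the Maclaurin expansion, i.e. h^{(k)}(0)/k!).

f: a_k = 0, 16, 0, -256/3, 0, 4096/5, 0, -65536/7, 0, …
g: a_k = 1, 3, 9/2, 9/2, 27/8, 81/40, 81/80, 243/560, 729/4480, …
Product ⇒ symmetric product L₀, ord ≤ 2.
L = (9 - 96·x + 144·x^2) + (-6 + 32·x - 96·x^2)·Dx + (1 + 16·x^2)·Dx^2  (order 2).
h: a_k = 0, 16, 48, -40/3, -184, 2446/5, 2106, -208169/35, -859821/35, …
ICs: h(0) = 0, h′(0) = 16.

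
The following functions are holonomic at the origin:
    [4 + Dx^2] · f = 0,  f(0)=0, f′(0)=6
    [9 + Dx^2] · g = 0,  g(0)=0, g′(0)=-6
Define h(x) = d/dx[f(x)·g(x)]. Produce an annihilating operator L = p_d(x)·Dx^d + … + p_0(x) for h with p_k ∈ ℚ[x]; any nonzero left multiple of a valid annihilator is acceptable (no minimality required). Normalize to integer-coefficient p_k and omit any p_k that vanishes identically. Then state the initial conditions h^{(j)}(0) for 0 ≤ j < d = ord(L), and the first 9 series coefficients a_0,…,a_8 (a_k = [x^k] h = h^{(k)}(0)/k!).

f: a_k = 0, 6, 0, -4, 0, 4/5, 0, -8/105, 0, …
g: a_k = 0, -6, 0, 9, 0, -81/20, 0, 243/280, 0, …
Sym-product of L_f,L_g gives L₀ (≤ ord 4).
Differentiate: ansatz ord ≤ ord L₀ ⇒ L.
L = 25 + 26·Dx^2 + Dx^4  (order 4).
h: a_k = 0, -72, 0, 312, 0, -1953/5, 0, 8138/35, 0, …
ICs: h(0) = 0, h′(0) = -72, h′′(0) = 0, h′′′(0) = 1872.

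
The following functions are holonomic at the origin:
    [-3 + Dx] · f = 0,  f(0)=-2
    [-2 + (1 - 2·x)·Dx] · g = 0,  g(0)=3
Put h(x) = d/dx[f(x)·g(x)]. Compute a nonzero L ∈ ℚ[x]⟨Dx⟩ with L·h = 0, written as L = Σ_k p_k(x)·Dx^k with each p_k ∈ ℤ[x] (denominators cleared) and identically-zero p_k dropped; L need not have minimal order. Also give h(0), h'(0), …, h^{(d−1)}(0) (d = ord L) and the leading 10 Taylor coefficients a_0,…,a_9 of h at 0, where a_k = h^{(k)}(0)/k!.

L = (29 - 60·x + 36·x^2) + (-5 + 16·x - 12·x^2)·Dx  (order 1).
h: a_k = -30, -174, -603, -1689, -17133/4, -41265/4, -963579/40, -15419451/280, -277556679/2240, -616794807/2240, …
ICs: h(0) = -30.

f: a_k = -2, -6, -9, -9, -27/4, -81/20, -81/40, -243/280, -729/2240, -243/2240, …
g: a_k = 3, 6, 12, 24, 48, 96, 192, 384, 768, 1536, …
h₀=f·g: eliminate ⇒ L₀, order ≤ 1·1.
h₀' ⇒ L via d/dx closure of L₀.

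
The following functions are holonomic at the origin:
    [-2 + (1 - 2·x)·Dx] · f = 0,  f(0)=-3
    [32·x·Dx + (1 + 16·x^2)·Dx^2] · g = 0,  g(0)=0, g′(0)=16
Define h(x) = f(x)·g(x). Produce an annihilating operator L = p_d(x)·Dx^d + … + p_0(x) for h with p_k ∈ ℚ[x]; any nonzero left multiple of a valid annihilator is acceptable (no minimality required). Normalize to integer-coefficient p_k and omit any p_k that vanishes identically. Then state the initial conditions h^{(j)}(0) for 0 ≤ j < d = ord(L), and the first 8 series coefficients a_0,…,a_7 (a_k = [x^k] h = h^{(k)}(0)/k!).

f: a_k = -3, -6, -12, -24, -48, -96, -192, -384, …
g: a_k = 0, 16, 0, -256/3, 0, 4096/5, 0, -65536/7, …
L₀ := L_f ⊗_s L_g (sym. prod.), ord ≤ 2.
L = 64·x + (4 - 32·x + 128·x^2)·Dx + (-1 + 2·x - 16·x^2 + 32·x^3)·Dx^2  (order 2).
h: a_k = 0, -48, -96, 64, 128, -11008/5, -22016/5, 674816/35, …
ICs: h(0) = 0, h′(0) = -48.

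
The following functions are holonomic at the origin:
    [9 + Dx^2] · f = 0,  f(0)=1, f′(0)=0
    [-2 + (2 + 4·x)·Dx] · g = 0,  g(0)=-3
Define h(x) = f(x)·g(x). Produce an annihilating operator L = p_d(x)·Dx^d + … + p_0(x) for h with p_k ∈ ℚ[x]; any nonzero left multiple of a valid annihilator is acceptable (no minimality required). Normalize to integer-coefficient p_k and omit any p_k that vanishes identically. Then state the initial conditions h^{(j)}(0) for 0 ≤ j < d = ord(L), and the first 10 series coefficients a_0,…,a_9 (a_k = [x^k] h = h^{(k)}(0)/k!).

L = (12 + 36·x + 36·x^2) + (-2 - 4·x)·Dx + (1 + 4·x + 4·x^2)·Dx^2  (order 2).
h: a_k = -3, -3, 15, 12, -15, -6, 18/5, 18/5, -117/35, 114/35, …
ICs: h(0) = -3, h′(0) = -3.

f: a_k = 1, 0, -9/2, 0, 27/8, 0, -81/80, 0, 729/4480, 0, …
g: a_k = -3, -3, 3/2, -3/2, 15/8, -21/8, 63/16, -99/16, 1287/128, -2145/128, …
Product ⇒ symmetric product L₀, ord ≤ 2.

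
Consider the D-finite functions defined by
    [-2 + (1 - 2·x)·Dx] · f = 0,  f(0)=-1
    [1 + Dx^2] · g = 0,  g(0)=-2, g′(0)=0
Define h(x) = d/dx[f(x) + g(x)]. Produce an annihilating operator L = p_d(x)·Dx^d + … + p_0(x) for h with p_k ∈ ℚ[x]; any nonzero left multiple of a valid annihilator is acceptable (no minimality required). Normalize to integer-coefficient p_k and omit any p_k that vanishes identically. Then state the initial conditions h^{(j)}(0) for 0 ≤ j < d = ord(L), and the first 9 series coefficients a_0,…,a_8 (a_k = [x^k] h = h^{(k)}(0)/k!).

f: a_k = -1, -2, -4, -8, -16, -32, -64, -128, -256, …
g: a_k = -2, 0, 1, 0, -1/12, 0, 1/360, 0, -1/20160, …
h₀=f+g: left-lcm gives L₀, ord ≤ 3.
h=h₀': d/dx-closure on L₀ ⇒ L.
L = (196 - 16·x + 16·x^2) + (-25 + 54·x - 12·x^2 + 8·x^3)·Dx + (196 - 16·x + 16·x^2)·Dx^2 + (-25 + 54·x - 12·x^2 + 8·x^3)·Dx^3  (order 3).
h: a_k = -2, -6, -24, -193/3, -160, -23039/60, -896, -5160961/2520, -4608, …
ICs: h(0) = -2, h′(0) = -6, h′′(0) = -48.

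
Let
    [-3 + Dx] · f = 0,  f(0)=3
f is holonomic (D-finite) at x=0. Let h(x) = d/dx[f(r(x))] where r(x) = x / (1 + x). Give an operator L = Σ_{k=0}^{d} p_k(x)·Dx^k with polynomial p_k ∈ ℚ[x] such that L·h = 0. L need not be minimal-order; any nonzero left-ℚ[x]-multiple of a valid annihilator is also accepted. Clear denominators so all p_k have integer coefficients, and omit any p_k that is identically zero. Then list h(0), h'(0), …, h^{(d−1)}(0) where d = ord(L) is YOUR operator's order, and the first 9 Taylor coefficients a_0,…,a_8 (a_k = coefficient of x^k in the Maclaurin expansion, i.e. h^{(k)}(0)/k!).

f: a_k = 3, 9, 27/2, 27/2, 81/8, 243/40, 243/80, 729/560, 2187/4480, …
Change of var in L_f (x↦r) gives L₀.
Derive L from L₀ (diff closure).
L = (1 - 2·x) + (-1 - 2·x - x^2)·Dx  (order 1).
h: a_k = 9, 9, -27/2, 9/2, 63/8, -621/40, 1233/80, -4869/560, -5751/4480, …
ICs: h(0) = 9.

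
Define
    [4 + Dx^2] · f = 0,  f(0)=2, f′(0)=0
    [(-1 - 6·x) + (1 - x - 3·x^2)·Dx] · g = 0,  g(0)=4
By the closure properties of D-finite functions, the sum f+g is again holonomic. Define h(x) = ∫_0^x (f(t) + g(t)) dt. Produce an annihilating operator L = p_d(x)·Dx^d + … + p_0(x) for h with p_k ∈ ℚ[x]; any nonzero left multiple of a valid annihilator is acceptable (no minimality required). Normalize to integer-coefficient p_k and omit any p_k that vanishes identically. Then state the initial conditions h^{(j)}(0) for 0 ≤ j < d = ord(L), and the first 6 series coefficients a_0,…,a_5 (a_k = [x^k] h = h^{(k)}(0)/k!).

L = (-92 - 608·x - 512·x^2 - 1104·x^3 - 360·x^4 - 432·x^5)·Dx + (24 - 4·x - 24·x^2 - 80·x^3 - 180·x^4 - 216·x^5 - 216·x^6)·Dx^2 + (-23 - 152·x - 128·x^2 - 276·x^3 - 90·x^4 - 108·x^5)·Dx^3 + (6 - x - 6·x^2 - 20·x^3 - 45·x^4 - 54·x^5 - 54·x^6)·Dx^4  (order 4).
h: a_k = 0, 6, 2, 4, 7, 232/15, …
ICs: h(0) = 0, h′(0) = 6, h′′(0) = 4, h′′′(0) = 24.

f: a_k = 2, 0, -4, 0, 4/3, 0, …
g: a_k = 4, 4, 16, 28, 76, 160, …
h₀=f+g: left-lcm gives L₀, ord ≤ 3.
∫: right-multiply L₀ by Dx.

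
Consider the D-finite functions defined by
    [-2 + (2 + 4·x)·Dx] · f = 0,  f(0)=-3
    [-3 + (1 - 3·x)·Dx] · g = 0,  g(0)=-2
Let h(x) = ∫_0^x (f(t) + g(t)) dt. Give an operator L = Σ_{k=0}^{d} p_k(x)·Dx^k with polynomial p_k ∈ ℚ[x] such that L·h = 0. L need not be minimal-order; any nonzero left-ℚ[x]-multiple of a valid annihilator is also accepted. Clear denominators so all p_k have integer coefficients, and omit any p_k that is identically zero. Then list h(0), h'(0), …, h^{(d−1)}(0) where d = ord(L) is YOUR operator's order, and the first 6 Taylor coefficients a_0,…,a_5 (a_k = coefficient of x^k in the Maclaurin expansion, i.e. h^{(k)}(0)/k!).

f: a_k = -3, -3, 3/2, -3/2, 15/8, -21/8, …
g: a_k = -2, -6, -18, -54, -162, -486, …
Sum ⇒ L₀ = lclm(L_f,L_g) in ℚ(x)⟨Dx⟩.
h=∫h₀ ⇒ L = L₀·Dx.
L = (21 + 27·x)·Dx + (-19 - 66·x - 81·x^2)·Dx^2 + (2 + 7·x - 21·x^2 - 54·x^3)·Dx^3  (order 3).
h: a_k = 0, -5, -9/2, -11/2, -111/8, -1281/40, …
ICs: h(0) = 0, h′(0) = -5, h′′(0) = -9.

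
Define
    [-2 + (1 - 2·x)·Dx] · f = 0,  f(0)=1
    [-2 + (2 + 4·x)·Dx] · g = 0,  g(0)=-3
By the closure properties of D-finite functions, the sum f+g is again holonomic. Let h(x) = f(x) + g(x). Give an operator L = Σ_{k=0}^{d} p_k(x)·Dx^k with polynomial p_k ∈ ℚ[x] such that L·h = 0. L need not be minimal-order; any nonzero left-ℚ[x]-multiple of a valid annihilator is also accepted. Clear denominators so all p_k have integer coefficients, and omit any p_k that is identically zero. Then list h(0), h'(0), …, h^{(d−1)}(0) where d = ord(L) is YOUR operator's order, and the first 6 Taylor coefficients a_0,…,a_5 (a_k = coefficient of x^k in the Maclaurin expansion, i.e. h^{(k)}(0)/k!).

L = (-10 - 12·x) + (9 + 28·x + 36·x^2)·Dx + (-1 - 6·x + 4·x^2 + 24·x^3)·Dx^2  (order 2).
h: a_k = -2, -1, 11/2, 13/2, 143/8, 235/8, …
ICs: h(0) = -2, h′(0) = -1.

f: a_k = 1, 2, 4, 8, 16, 32, …
g: a_k = -3, -3, 3/2, -3/2, 15/8, -21/8, …
L₀ := lclm(L_f,L_g); ord L₀ ≤ 1+1.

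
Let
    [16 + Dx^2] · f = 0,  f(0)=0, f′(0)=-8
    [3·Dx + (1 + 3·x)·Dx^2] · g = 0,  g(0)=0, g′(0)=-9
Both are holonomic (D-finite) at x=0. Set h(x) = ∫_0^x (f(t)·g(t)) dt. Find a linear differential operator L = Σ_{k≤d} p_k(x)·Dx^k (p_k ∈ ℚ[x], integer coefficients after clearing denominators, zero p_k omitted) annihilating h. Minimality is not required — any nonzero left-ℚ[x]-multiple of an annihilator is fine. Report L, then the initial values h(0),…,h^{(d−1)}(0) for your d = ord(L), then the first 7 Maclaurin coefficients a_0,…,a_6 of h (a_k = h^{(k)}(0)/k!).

L = (2272 + 127488·x + 781056·x^2 + 1769472·x^3 + 1327104·x^4)·Dx + (4416 + 50112·x + 165888·x^2 + 165888·x^3)·Dx^2 + (1022 + 19392·x + 102816·x^2 + 221184·x^3 + 165888·x^4)·Dx^3 + (276 + 3132·x + 10368·x^2 + 10368·x^3)·Dx^4 + (55 + 714·x + 3375·x^2 + 6912·x^3 + 5184·x^4)·Dx^5  (order 5).
h: a_k = 0, 0, 0, 24, -27, 24/5, -33, …
ICs: h(0) = 0, h′(0) = 0, h′′(0) = 0, h′′′(0) = 144, h′′′′(0) = -648.

f: a_k = 0, -8, 0, 64/3, 0, -256/15, 0, …
g: a_k = 0, -9, 27/2, -27, 243/4, -729/5, 729/2, …
h₀=f·g: eliminate ⇒ L₀, order ≤ 2·2.
Integrate: L := L₀·Dx.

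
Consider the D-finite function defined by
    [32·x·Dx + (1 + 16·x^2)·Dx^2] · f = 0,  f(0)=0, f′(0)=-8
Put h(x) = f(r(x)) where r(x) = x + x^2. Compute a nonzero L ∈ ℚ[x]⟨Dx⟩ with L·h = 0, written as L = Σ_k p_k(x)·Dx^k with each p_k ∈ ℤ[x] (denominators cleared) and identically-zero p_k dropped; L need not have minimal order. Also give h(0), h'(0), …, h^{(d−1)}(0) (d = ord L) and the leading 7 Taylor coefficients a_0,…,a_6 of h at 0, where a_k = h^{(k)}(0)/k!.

L = (-2 + 32·x + 128·x^2 + 192·x^3 + 96·x^4)·Dx + (1 + 2·x + 16·x^2 + 64·x^3 + 80·x^4 + 32·x^5)·Dx^2  (order 2).
h: a_k = 0, -8, -8, 128/3, 128, -1408/5, -6016/3, …
ICs: h(0) = 0, h′(0) = -8.

f: a_k = 0, -8, 0, 128/3, 0, -2048/5, 0, …
h₀=f(r): pull back L_f along r ⇒ L₀.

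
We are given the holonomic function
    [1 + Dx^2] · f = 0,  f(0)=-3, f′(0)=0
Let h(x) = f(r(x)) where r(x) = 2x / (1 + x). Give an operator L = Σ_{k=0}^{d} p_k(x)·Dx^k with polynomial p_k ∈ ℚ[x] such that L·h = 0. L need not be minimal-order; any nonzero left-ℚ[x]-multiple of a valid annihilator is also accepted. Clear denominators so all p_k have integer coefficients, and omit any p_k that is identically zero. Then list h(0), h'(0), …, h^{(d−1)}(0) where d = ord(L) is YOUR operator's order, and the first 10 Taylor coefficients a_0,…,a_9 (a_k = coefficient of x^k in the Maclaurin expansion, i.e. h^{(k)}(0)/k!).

L = 4 + (2 + 6·x + 6·x^2 + 2·x^3)·Dx + (1 + 4·x + 6·x^2 + 4·x^3 + x^4)·Dx^2  (order 2).
h: a_k = -3, 0, 6, -12, 16, -16, 154/15, 12/5, -2354/105, 5168/105, …
ICs: h(0) = -3, h′(0) = 0.

f: a_k = -3, 0, 3/2, 0, -1/8, 0, 1/240, 0, -1/13440, 0, …
L₀ from L_f via x↦r, Dx↦r'^{-1}Dx.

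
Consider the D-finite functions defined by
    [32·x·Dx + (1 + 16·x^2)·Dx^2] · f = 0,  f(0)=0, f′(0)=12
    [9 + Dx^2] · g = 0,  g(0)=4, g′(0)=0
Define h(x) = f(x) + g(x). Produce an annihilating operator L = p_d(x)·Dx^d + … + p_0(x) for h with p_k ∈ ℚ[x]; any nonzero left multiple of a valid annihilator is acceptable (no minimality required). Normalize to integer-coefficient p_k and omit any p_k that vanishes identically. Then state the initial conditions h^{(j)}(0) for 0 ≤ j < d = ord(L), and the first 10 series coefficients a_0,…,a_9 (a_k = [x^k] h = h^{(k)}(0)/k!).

f: a_k = 0, 12, 0, -64, 0, 3072/5, 0, -49152/7, 0, 262144/3, …
g: a_k = 4, 0, -18, 0, 27/2, 0, -81/20, 0, 729/1120, 0, …
L₀ := lclm(L_f,L_g); ord L₀ ≤ 2+2.
L = (-52704·x + 967680·x^3 + 663552·x^5)·Dx + (-207 + 13104·x^2 + 283392·x^4 + 331776·x^6)·Dx^2 + (-5856·x + 107520·x^3 + 73728·x^5)·Dx^3 + (-23 + 1456·x^2 + 31488·x^4 + 36864·x^6)·Dx^4  (order 4).
h: a_k = 4, 12, -18, -64, 27/2, 3072/5, -81/20, -49152/7, 729/1120, 262144/3, …
ICs: h(0) = 4, h′(0) = 12, h′′(0) = -36, h′′′(0) = -384.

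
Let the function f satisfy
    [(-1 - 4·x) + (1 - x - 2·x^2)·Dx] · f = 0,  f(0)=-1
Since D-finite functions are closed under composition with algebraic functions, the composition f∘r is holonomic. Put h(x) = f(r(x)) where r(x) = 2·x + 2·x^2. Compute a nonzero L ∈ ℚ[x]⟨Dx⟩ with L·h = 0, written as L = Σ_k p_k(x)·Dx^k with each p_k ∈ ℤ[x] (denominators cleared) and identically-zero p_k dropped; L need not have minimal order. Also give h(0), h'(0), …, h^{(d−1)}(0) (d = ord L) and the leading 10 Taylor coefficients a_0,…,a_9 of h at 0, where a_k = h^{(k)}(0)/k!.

f: a_k = -1, -1, -3, -5, -11, -21, -43, -85, -171, -341, …
h₀=f(r): pull back L_f along r ⇒ L₀.
L = (2 + 20·x + 48·x^2 + 32·x^3) + (-1 + 2·x + 10·x^2 + 16·x^3 + 8·x^4)·Dx  (order 1).
h: a_k = -1, -2, -14, -64, -308, -1496, -7208, -34816, -168112, -811680, …
ICs: h(0) = -1.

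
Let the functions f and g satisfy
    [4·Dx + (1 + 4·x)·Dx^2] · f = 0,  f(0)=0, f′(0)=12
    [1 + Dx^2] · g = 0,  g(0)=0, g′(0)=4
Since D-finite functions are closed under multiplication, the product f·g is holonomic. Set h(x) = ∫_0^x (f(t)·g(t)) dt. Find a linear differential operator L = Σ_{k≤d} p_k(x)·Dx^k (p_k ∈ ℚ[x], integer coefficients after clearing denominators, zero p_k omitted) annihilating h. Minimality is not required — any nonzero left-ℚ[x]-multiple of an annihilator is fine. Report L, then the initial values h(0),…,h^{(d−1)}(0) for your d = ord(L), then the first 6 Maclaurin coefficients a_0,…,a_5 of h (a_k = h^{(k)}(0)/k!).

L = (-147 - 144·x - 224·x^2 + 256·x^3 + 256·x^4)·Dx + (-56 - 160·x + 384·x^2 + 512·x^3)·Dx^2 + (-150 - 160·x - 192·x^2 + 512·x^3 + 512·x^4)·Dx^3 + (-56 - 160·x + 384·x^2 + 512·x^3)·Dx^4 + (-3 - 16·x + 32·x^2 + 256·x^3 + 256·x^4)·Dx^5  (order 5).
h: a_k = 0, 0, 0, 16, -24, 248/5, …
ICs: h(0) = 0, h′(0) = 0, h′′(0) = 0, h′′′(0) = 96, h′′′′(0) = -576.

f: a_k = 0, 12, -24, 64, -192, 3072/5, …
g: a_k = 0, 4, 0, -2/3, 0, 1/30, …
h₀=f·g: eliminate ⇒ L₀, order ≤ 2·2.
h=∫₀ˣh₀: take L = L₀·Dx.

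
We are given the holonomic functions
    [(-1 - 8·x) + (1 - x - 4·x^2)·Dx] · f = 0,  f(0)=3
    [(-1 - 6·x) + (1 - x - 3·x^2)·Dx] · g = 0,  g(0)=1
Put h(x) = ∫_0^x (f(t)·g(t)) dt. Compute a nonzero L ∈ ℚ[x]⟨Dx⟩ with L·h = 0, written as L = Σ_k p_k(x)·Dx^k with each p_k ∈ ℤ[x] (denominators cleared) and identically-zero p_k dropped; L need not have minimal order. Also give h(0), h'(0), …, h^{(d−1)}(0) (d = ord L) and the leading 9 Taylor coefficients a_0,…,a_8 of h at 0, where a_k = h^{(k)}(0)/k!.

L = (-2 - 12·x + 21·x^2 + 48·x^3)·Dx + (1 - 2·x - 6·x^2 + 7·x^3 + 12·x^4)·Dx^2  (order 2).
h: a_k = 0, 3, 3, 10, 75/4, 252/5, 112, 1971/7, 2655/4, …
ICs: h(0) = 0, h′(0) = 3.

f: a_k = 3, 3, 15, 27, 87, 195, 543, 1323, 3495, …
g: a_k = 1, 1, 4, 7, 19, 40, 97, 217, 508, …
h₀=f·g: eliminate ⇒ L₀, order ≤ 1·1.
h=∫h₀ ⇒ L = L₀·Dx.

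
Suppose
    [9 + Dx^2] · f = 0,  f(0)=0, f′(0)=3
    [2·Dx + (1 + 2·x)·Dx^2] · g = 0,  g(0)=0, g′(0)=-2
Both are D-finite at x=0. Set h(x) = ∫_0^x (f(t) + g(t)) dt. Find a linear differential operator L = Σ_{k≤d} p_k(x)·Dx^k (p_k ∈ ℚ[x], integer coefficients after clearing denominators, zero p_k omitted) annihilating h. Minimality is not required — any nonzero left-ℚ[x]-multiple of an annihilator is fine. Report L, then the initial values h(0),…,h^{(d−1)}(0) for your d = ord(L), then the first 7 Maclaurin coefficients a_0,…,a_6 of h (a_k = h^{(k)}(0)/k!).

f: a_k = 0, 3, 0, -9/2, 0, 81/40, 0, …
g: a_k = 0, -2, 2, -8/3, 4, -32/5, 32/3, …
h₀=f+g: left-lcm gives L₀, ord ≤ 4.
h=∫₀ˣh₀: take L = L₀·Dx.
L = (594 + 648·x + 648·x^2)·Dx^2 + (153 + 630·x + 972·x^2 + 648·x^3)·Dx^3 + (66 + 72·x + 72·x^2)·Dx^4 + (17 + 70·x + 108·x^2 + 72·x^3)·Dx^5  (order 5).
h: a_k = 0, 0, 1/2, 2/3, -43/24, 4/5, -35/48, …
ICs: h(0) = 0, h′(0) = 0, h′′(0) = 1, h′′′(0) = 4, h′′′′(0) = -43.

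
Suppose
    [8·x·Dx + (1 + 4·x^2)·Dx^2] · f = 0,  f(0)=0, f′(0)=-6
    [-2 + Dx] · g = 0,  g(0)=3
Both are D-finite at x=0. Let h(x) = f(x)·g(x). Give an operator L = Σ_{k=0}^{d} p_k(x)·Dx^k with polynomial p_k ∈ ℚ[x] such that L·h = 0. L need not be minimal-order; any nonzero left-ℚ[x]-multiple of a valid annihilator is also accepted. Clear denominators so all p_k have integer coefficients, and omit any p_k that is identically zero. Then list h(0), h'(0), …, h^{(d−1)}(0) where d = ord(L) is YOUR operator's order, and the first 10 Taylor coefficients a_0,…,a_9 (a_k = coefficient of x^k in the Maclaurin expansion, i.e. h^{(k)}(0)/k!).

L = (4 - 16·x + 16·x^2) + (-4 + 8·x - 16·x^2)·Dx + (1 + 4·x^2)·Dx^2  (order 2).
h: a_k = 0, -18, -36, -12, 24, -108/5, -88, 2232/35, 1808/7, -4604/21, …
ICs: h(0) = 0, h′(0) = -18.

f: a_k = 0, -6, 0, 8, 0, -96/5, 0, 384/7, 0, -512/3, …
g: a_k = 3, 6, 6, 4, 2, 4/5, 4/15, 8/105, 2/105, 4/945, …
Product ⇒ symmetric product L₀, ord ≤ 2.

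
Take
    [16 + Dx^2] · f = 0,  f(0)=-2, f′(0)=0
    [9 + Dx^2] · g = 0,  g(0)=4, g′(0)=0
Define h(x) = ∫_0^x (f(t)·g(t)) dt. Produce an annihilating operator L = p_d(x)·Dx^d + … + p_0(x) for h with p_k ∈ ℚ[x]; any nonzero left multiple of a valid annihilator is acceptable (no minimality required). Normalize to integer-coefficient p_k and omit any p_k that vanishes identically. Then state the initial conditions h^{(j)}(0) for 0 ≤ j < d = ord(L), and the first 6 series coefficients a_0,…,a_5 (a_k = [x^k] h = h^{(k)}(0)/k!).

L = 49·Dx + 50·Dx^3 + Dx^5  (order 5).
h: a_k = 0, -8, 0, 100/3, 0, -1201/15, …
ICs: h(0) = 0, h′(0) = -8, h′′(0) = 0, h′′′(0) = 200, h′′′′(0) = 0.

f: a_k = -2, 0, 16, 0, -64/3, 0, …
g: a_k = 4, 0, -18, 0, 27/2, 0, …
f·g: L₀ = L_f ⊗_s L_g, ord ≤ 2·2.
Integrate: L := L₀·Dx.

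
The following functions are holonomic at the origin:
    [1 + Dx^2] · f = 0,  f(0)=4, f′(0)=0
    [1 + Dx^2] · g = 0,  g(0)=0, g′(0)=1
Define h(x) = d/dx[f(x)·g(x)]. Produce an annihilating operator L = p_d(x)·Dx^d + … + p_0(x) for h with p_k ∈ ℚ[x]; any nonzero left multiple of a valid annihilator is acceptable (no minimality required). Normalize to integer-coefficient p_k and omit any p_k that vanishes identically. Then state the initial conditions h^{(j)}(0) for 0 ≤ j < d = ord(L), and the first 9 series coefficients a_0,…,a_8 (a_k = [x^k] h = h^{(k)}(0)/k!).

L = 4 + Dx^2  (order 2).
h: a_k = 4, 0, -8, 0, 8/3, 0, -16/45, 0, 8/315, …
ICs: h(0) = 4, h′(0) = 0.

f: a_k = 4, 0, -2, 0, 1/6, 0, -1/180, 0, 1/10080, …
g: a_k = 0, 1, 0, -1/6, 0, 1/120, 0, -1/5040, 0, …
Sym-product of L_f,L_g gives L₀ (≤ ord 4).
h=h₀': d/dx-closure on L₀ ⇒ L.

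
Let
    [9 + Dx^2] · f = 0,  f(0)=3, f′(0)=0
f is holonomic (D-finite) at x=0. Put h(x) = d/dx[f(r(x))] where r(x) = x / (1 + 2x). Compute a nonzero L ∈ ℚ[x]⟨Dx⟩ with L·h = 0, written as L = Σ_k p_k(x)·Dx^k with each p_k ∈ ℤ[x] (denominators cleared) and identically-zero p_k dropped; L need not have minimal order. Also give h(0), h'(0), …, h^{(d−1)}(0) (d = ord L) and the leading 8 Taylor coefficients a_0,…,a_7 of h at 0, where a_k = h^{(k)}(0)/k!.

f: a_k = 3, 0, -27/2, 0, 81/8, 0, -243/80, 0, …
L₀ from L_f via x↦r, Dx↦r'^{-1}Dx.
Differentiate: ansatz ord ≤ ord L₀ ⇒ L.
L = (33 + 96·x + 96·x^2) + (12 + 72·x + 144·x^2 + 96·x^3)·Dx + (1 + 8·x + 24·x^2 + 32·x^3 + 16·x^4)·Dx^2  (order 2).
h: a_k = 0, -27, 162, -1215/2, 1755, -162729/40, 141183/20, -566865/112, …
ICs: h(0) = 0, h′(0) = -27.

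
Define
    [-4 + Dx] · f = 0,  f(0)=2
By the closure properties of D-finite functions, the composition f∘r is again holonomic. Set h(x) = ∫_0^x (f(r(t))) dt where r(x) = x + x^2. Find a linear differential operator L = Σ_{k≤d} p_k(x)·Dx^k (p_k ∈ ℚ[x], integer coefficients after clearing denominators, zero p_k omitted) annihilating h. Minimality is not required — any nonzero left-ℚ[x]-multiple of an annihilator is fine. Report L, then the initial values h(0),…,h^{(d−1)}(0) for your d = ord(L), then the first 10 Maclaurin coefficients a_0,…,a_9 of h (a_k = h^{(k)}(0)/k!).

f: a_k = 2, 8, 16, 64/3, 64/3, 256/15, 512/45, 2048/315, 1024/315, 4096/2835, …
h₀=f(r): pull back L_f along r ⇒ L₀.
h=∫h₀ ⇒ L = L₀·Dx.
L = (-4 - 8·x)·Dx + Dx^2  (order 2).
h: a_k = 0, 2, 4, 8, 40/3, 304/15, 416/15, 11072/315, 13024/315, 320/7, …
ICs: h(0) = 0, h′(0) = 2.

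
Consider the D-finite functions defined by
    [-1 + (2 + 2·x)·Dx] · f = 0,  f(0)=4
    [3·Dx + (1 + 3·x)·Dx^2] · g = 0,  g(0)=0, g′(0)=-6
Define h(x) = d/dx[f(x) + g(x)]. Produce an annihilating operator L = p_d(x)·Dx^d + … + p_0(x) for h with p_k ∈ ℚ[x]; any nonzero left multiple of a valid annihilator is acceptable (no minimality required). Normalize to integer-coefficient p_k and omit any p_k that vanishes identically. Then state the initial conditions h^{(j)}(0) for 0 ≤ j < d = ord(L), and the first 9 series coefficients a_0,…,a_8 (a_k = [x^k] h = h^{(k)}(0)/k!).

f: a_k = 4, 2, -1/2, 1/4, -5/32, 7/64, -21/256, 33/512, -429/8192, …
g: a_k = 0, -6, 9, -18, 81/2, -486/5, 243, -4374/7, 6561/4, …
L₀ := lclm(L_f,L_g); ord L₀ ≤ 1+2.
h=h₀': d/dx-closure on L₀ ⇒ L.
L = (27 + 9·x) + (69 + 126·x + 45·x^2)·Dx + (10 + 46·x + 54·x^2 + 18·x^3)·Dx^2  (order 2).
h: a_k = -4, 17, -213/4, 1291/8, -31069/64, 186561/128, -2239257/512, 13436499/1024, -644966109/16384, …
ICs: h(0) = -4, h′(0) = 17.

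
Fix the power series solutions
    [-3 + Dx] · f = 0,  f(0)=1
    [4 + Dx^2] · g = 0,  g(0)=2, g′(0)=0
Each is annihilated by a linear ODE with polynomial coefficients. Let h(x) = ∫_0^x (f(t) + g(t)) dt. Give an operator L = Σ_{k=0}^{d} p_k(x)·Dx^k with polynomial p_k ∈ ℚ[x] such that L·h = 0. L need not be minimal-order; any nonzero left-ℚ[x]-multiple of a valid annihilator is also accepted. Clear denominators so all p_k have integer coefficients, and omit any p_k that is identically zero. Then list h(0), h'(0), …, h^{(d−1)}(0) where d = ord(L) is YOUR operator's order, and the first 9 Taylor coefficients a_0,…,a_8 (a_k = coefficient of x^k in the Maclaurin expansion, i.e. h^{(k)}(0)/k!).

f: a_k = 1, 3, 9/2, 9/2, 27/8, 81/40, 81/80, 243/560, 729/4480, …
g: a_k = 2, 0, -4, 0, 4/3, 0, -8/45, 0, 4/315, …
Sum ⇒ L₀ = lclm(L_f,L_g) in ℚ(x)⟨Dx⟩.
Integrate: L := L₀·Dx.
L = -12·Dx + 4·Dx^2 - 3·Dx^3 + Dx^4  (order 4).
h: a_k = 0, 3, 3/2, 1/6, 9/8, 113/120, 27/80, 601/5040, 243/4480, …
ICs: h(0) = 0, h′(0) = 3, h′′(0) = 3, h′′′(0) = 1.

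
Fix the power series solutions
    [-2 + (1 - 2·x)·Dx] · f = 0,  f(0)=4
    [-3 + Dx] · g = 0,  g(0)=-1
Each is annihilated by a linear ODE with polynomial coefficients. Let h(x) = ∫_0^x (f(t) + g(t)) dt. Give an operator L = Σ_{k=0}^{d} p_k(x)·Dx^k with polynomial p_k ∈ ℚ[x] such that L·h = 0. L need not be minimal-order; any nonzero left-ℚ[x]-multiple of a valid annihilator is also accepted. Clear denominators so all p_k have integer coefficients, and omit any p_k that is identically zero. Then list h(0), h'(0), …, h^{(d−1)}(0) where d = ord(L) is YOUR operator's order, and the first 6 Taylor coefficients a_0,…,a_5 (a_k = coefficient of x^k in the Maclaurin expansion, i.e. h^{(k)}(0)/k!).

f: a_k = 4, 8, 16, 32, 64, 128, …
g: a_k = -1, -3, -9/2, -9/2, -27/8, -81/40, …
Weyl lclm of L_f,L_g ⇒ L₀ (ord ≤ 2).
h=∫h₀ ⇒ L = L₀·Dx.
L = (-6 - 36·x)·Dx + (-1 + 36·x - 36·x^2)·Dx^2 + (1 - 8·x + 12·x^2)·Dx^3  (order 3).
h: a_k = 0, 3, 5/2, 23/6, 55/8, 97/8, …
ICs: h(0) = 0, h′(0) = 3, h′′(0) = 5.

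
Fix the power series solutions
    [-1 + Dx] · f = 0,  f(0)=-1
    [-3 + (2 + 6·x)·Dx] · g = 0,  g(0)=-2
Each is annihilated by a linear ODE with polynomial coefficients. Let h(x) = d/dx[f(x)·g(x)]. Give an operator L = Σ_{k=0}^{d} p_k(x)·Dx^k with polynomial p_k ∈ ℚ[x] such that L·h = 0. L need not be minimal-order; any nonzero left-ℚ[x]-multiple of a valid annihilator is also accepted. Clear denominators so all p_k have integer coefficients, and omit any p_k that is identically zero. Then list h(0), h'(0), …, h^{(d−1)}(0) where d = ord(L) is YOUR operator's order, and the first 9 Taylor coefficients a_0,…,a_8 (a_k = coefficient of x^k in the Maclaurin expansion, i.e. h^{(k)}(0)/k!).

f: a_k = -1, -1, -1/2, -1/6, -1/24, -1/120, -1/720, -1/5040, -1/40320, …
g: a_k = -2, -3, 9/4, -27/8, 405/64, -1701/128, 15309/512, -72171/1024, 2814669/16384, …
h₀=f·g: eliminate ⇒ L₀, order ≤ 1·1.
Derive L from L₀ (diff closure).
L = (7 + 60·x + 36·x^2) + (-10 - 42·x - 36·x^2)·Dx  (order 1).
h: a_k = 5, 7/2, 71/8, -671/48, 16157/384, -88837/768, 14933039/46080, -589833983/645120, 3828061859/1474560, …
ICs: h(0) = 5.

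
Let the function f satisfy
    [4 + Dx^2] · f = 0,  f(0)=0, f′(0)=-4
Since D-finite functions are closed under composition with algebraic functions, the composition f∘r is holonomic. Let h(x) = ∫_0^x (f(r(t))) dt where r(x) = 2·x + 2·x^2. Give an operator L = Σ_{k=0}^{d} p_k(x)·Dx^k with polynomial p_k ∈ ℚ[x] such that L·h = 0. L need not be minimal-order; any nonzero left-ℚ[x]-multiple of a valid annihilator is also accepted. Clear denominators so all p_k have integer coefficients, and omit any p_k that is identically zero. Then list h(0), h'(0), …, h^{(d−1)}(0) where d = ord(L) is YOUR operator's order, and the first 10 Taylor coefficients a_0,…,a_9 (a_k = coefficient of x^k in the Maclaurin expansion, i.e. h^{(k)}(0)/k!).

f: a_k = 0, -4, 0, 8/3, 0, -8/15, 0, 16/315, 0, -8/2835, …
Change of var in L_f (x↦r) gives L₀.
∫: right-multiply L₀ by Dx.
L = (16 + 96·x + 192·x^2 + 128·x^3)·Dx - 2·Dx^2 + (1 + 2·x)·Dx^3  (order 3).
h: a_k = 0, 0, -4, -8/3, 16/3, 64/5, 352/45, -64/7, -6464/315, -5632/405, …
ICs: h(0) = 0, h′(0) = 0, h′′(0) = -8.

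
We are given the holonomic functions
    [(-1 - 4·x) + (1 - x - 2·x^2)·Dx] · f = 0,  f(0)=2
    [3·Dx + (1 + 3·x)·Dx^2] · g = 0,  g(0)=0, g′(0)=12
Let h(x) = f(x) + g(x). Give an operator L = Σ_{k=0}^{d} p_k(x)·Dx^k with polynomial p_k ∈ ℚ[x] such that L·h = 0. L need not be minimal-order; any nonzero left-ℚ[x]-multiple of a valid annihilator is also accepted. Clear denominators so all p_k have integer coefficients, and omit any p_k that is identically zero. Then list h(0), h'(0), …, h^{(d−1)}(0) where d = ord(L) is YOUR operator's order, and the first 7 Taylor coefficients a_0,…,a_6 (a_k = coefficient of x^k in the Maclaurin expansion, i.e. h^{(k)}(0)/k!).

f: a_k = 2, 2, 6, 10, 22, 42, 86, …
g: a_k = 0, 12, -18, 36, -81, 972/5, -486, …
Sum ⇒ L₀ = lclm(L_f,L_g) in ℚ(x)⟨Dx⟩.
L = (66 + 270·x + 576·x^2 + 336·x^3 + 288·x^4)·Dx + (4 + 96·x + 492·x^2 + 832·x^3 + 696·x^4 + 480·x^5)·Dx^2 + (-3 - 19·x - 25·x^2 + 39·x^3 + 116·x^4 + 164·x^5 + 96·x^6)·Dx^3  (order 3).
h: a_k = 2, 14, -12, 46, -59, 1182/5, -400, …
ICs: h(0) = 2, h′(0) = 14, h′′(0) = -24.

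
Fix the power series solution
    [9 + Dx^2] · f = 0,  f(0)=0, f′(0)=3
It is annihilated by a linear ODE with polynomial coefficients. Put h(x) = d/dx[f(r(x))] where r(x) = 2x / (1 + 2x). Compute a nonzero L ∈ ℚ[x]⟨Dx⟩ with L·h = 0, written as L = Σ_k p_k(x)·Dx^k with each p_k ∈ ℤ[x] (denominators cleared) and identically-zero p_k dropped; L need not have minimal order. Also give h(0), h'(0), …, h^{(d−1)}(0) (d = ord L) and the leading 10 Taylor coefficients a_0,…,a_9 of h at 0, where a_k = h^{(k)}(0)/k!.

f: a_k = 0, 3, 0, -9/2, 0, 81/40, 0, -243/560, 0, 243/4480, …
Substitute x→r, Dx→(1/r')Dx; clear ⇒ L₀.
h₀' ⇒ L via d/dx closure of L₀.
L = (60 + 96·x + 96·x^2) + (12 + 72·x + 144·x^2 + 96·x^3)·Dx + (1 + 8·x + 24·x^2 + 32·x^3 + 16·x^4)·Dx^2  (order 2).
h: a_k = 6, -24, -36, 672, -3516, 12240, -154824/5, 242304/5, 1073196/35, -4314288/7, …
ICs: h(0) = 6, h′(0) = -24.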